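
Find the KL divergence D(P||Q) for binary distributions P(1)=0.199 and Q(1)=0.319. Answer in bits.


KL = p*log2(p/q) + (1-p)*log2((1-p)/(1-q)) = 0.199*log2(0.199/0.319) + 0.801*log2(0.801/0.681) = 0.0521

0.0521 bits


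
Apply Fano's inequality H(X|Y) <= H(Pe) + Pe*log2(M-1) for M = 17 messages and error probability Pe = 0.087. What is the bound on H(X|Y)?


H(Pe) = -Pe*log2(Pe) - (1-Pe)*log2(1-Pe) = -0.087*log2(0.087) - 0.913*log2(0.913) = 0.306487 + 0.119889 = 0.4264. Pe*log2(M-1) = 0.087*log2(16) = 0.348000. Bound = H(Pe) + Pe*log2(M-1) = 0.306487 + 0.119889 + 0.348000 = 0.7744

0.7744 bits


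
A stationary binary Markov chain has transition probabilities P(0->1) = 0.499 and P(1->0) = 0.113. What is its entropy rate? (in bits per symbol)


Stationary distribution: pi_0 = p10/(p01+p10) = 0.1846, pi_1 = 0.8154. Entropy rate H' = pi_0*H(p01) + pi_1*H(p10) = 0.1846*1.0 + 0.8154*0.5089 = 0.5996

0.5996 bits/symbol


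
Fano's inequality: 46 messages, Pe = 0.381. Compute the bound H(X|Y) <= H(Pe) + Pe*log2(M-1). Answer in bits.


H(Pe) = -Pe*log2(Pe) - (1-Pe)*log2(1-Pe) = -0.381*log2(0.381) - 0.619*log2(0.619) = 0.530404 + 0.428341 = 0.9587. Pe*log2(M-1) = 0.381*log2(45) = 2.092396. Bound = H(Pe) + Pe*log2(M-1) = 0.530404 + 0.428341 + 2.092396 = 3.0511

3.0511 bits


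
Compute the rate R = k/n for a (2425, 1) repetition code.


Rate = k/n = 1/2425

1/2425


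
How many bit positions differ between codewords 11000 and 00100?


Count differing positions: ^ ^ ^ . . = 3 differences

3


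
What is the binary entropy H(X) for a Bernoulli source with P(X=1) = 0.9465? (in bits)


H = -p*log2(p) - (1-p)*log2(1-p). -0.9465*log2(0.9465) = 0.075082; -0.0535*log2(0.0535) = 0.226001. H = 0.075082 + 0.226001 = 0.3011

0.3011 bits


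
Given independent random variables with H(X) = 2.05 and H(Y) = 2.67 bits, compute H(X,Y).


For independent variables, H(X,Y) = H(X) + H(Y) = 2.05 + 2.67 = 4.72

4.72 bits


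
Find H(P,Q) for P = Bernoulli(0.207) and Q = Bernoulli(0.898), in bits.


H(P,Q) = -p*log2(q) - (1-p)*log2(1-q). -0.207*log2(0.898) = 0.032129; -0.793*log2(0.102) = 2.611634. H(P,Q) = 0.032129 + 2.611634 = 2.6438

2.6438 bits


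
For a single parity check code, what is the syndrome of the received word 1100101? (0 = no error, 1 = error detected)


Syndrome = XOR of all bits = 1 XOR 1 XOR 0 XOR 0 XOR 1 XOR 0 XOR 1 = 0

0


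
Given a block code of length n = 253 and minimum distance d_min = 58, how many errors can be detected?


Detection capability = d_min - 1 = 58 - 1 = 57

57 errors


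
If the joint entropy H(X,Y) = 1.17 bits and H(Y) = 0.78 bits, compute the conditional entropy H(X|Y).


H(X|Y) = H(X,Y) - H(Y) = 1.17 - 0.78 = 0.39

0.39 bits


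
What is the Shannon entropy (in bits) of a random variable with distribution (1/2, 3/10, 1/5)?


H = -sum(p_i * log2(p_i)). Terms: -(1/2)*log2(1/2) = 0.500000; -(3/10)*log2(3/10) = 0.521090; -(1/5)*log2(1/5) = 0.464386. H = 0.500000 + 0.521090 + 0.464386 = 1.4855

1.4855 bits


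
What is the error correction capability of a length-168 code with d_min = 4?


Correction capability = floor((d-1)/2) = floor((4-1)/2) = 1

1 errors


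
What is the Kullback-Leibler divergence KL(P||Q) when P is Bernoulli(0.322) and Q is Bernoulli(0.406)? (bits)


KL = p*log2(p/q) + (1-p)*log2((1-p)/(1-q)) = 0.322*log2(0.322/0.406) + 0.678*log2(0.678/0.594) = 0.0217

0.0217 bits


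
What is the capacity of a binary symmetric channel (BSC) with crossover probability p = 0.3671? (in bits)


H(p) = -p*log2(p) - (1-p)*log2(1-p) = -0.3671*log2(0.3671) - 0.6329*log2(0.6329) = 0.530737 + 0.417683 = 0.9484. C = 1 - H(p) = 1 - 0.9484 = 0.0516

0.0516 bits


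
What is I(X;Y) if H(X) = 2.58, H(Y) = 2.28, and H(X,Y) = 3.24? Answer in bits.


I(X;Y) = H(X) + H(Y) - H(X,Y) = 2.58 + 2.28 - 3.24 = 1.62

1.62 bits


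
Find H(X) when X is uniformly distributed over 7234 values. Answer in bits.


H = log2(n) = log2(7234) = 12.8206

12.8206 bits


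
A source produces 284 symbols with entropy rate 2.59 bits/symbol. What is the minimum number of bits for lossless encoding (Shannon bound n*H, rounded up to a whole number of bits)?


Minimum bits >= n * H = 284 * 2.59 = 735.56, rounded up to a whole number of bits = 736

736 bits


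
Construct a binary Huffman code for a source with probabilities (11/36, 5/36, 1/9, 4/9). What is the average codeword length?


Huffman construction (repeatedly merge the two least-probable nodes; each merge adds 1 bit to every symbol beneath it): 1/9 + 5/36 = 1/4; 1/4 + 11/36 = 5/9; 4/9 + 5/9 = 1. Resulting codeword lengths (in the order the probabilities were given): (2, 3, 3, 1). L_avg = sum(p_i * l_i) = 11/36*2 + 5/36*3 + 1/9*3 + 4/9*1 = 65/36 = 1.8056

1.8056 bits


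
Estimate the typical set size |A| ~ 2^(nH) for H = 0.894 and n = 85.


log2|A_typical| = nH = 85 * 0.894 = 75.99, so |A_typical| ~ 2^75.99 = 7.504e+22

7.504e+22


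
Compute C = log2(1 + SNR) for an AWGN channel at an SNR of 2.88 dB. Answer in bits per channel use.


SNR_linear = 10^(2.88/10) = 1.9409; C = log2(1 + SNR_linear) = log2(1 + 1.9409) = 1.5563

1.5563 bits/channel use


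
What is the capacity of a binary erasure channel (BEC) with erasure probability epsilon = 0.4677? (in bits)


C = 1 - epsilon = 1 - 0.4677 = 0.5323

0.5323 bits


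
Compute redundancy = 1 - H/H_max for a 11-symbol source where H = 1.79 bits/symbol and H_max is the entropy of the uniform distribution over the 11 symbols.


H_max = log2(K) = log2(11) = 3.4594 bits/symbol. Redundancy = 1 - H/H_max = 1 - 1.79/3.4594 = 1 - 0.5174 = 0.4826

0.4826


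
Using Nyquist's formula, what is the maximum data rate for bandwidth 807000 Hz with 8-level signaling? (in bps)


Rate = 2 * B * log2(M) = 2 * 807000 * 3.0 = 4842000.0

4842000.0 bps


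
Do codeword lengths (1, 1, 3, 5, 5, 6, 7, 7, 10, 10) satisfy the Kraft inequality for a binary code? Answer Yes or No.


Kraft sum = sum(2^(-l_i)) = 1.2207, need <= 1. Result: violated (a binary prefix-free code with these lengths cannot exist)

No


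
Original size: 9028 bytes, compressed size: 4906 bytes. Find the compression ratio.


Ratio = original / compressed = 9028 / 4906 = 1.8402

1.8402


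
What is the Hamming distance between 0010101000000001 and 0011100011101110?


Count differing positions: . . . ^ . . ^ . ^ ^ ^ . ^ ^ ^ ^ = 9 differences

9


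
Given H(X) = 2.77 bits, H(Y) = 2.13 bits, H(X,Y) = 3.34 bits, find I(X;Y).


I(X;Y) = H(X) + H(Y) - H(X,Y) = 2.77 + 2.13 - 3.34 = 1.56

1.56 bits


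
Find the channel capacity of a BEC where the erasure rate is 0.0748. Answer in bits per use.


C = 1 - epsilon = 1 - 0.0748 = 0.9252

0.9252 bits


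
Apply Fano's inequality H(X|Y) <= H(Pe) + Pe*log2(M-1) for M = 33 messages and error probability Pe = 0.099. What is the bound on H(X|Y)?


H(Pe) = -Pe*log2(Pe) - (1-Pe)*log2(1-Pe) = -0.099*log2(0.099) - 0.901*log2(0.901) = 0.330306 + 0.135511 = 0.4658. Pe*log2(M-1) = 0.099*log2(32) = 0.495000. Bound = H(Pe) + Pe*log2(M-1) = 0.330306 + 0.135511 + 0.495000 = 0.9608

0.9608 bits


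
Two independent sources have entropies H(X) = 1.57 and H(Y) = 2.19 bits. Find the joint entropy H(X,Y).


For independent variables, H(X,Y) = H(X) + H(Y) = 1.57 + 2.19 = 3.76

3.76 bits


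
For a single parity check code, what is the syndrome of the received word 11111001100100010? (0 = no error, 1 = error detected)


Syndrome = XOR of all bits = 1 XOR 1 XOR 1 XOR 1 XOR 1 XOR 0 XOR 0 XOR 1 XOR 1 XOR 0 XOR 0 XOR 1 XOR 0 XOR 0 XOR 0 XOR 1 XOR 0 = 1

1


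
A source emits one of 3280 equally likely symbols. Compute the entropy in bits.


H = log2(n) = log2(3280) = 11.6795

11.6795 bits


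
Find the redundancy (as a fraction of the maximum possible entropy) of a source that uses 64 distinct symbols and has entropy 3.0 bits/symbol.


H_max = log2(K) = log2(64) = 6.0 bits/symbol. Redundancy = 1 - H/H_max = 1 - 3.0/6.0 = 1 - 0.5 = 0.5

0.5


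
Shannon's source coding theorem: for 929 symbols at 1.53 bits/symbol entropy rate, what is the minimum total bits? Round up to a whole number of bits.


Minimum bits >= n * H = 929 * 1.53 = 1421.37, rounded up to a whole number of bits = 1422

1422 bits


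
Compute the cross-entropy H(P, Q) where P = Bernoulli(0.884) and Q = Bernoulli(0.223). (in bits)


H(P,Q) = -p*log2(q) - (1-p)*log2(1-q). -0.884*log2(0.223) = 1.913758; -0.116*log2(0.777) = 0.042226. H(P,Q) = 1.913758 + 0.042226 = 1.956

1.956 bits


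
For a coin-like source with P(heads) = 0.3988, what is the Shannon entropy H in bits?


H = -p*log2(p) - (1-p)*log2(1-p). -0.3988*log2(0.3988) = 0.528914; -0.6012*log2(0.6012) = 0.441331. H = 0.528914 + 0.441331 = 0.9702

0.9702 bits


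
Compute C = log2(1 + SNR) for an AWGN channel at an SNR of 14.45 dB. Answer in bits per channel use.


SNR_linear = 10^(14.45/10) = 27.8612; C = log2(1 + SNR_linear) = log2(1 + 27.8612) = 4.8511

4.8511 bits/channel use


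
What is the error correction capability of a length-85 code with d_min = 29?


Correction capability = floor((d-1)/2) = floor((29-1)/2) = 14

14 errors


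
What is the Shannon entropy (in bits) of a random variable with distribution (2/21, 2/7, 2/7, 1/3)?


H = -sum(p_i * log2(p_i)). Terms: -(2/21)*log2(2/21) = 0.323078; -(2/7)*log2(2/7) = 0.516387; -(2/7)*log2(2/7) = 0.516387; -(1/3)*log2(1/3) = 0.528321. H = 0.323078 + 0.516387 + 0.516387 + 0.528321 = 1.8842

1.8842 bits


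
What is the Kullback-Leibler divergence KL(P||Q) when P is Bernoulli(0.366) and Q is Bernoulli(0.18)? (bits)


KL = p*log2(p/q) + (1-p)*log2((1-p)/(1-q)) = 0.366*log2(0.366/0.18) + 0.634*log2(0.634/0.82) = 0.1394

0.1394 bits


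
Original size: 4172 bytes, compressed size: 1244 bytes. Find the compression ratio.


Ratio = original / compressed = 4172 / 1244 = 3.3537

3.3537


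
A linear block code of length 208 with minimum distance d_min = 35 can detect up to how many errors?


Detection capability = d_min - 1 = 35 - 1 = 34

34 errors


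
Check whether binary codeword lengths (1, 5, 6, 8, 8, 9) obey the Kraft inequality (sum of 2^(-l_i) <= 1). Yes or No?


Kraft sum = sum(2^(-l_i)) = 0.5566, need <= 1. Result: satisfied (a binary prefix-free code with these lengths exists)

Yes


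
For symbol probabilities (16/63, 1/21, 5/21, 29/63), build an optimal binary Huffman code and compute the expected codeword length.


Huffman construction (repeatedly merge the two least-probable nodes; each merge adds 1 bit to every symbol beneath it): 1/21 + 5/21 = 2/7; 16/63 + 2/7 = 34/63; 29/63 + 34/63 = 1. Resulting codeword lengths (in the order the probabilities were given): (2, 3, 3, 1). L_avg = sum(p_i * l_i) = 16/63*2 + 1/21*3 + 5/21*3 + 29/63*1 = 115/63 = 1.8254

1.8254 bits


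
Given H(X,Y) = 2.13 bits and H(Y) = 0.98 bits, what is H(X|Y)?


H(X|Y) = H(X,Y) - H(Y) = 2.13 - 0.98 = 1.15

1.15 bits


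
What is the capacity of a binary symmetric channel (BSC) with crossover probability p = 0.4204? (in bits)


H(p) = -p*log2(p) - (1-p)*log2(1-p) = -0.4204*log2(0.4204) - 0.5796*log2(0.5796) = 0.525570 + 0.456070 = 0.9816. C = 1 - H(p) = 1 - 0.9816 = 0.0184

0.0184 bits


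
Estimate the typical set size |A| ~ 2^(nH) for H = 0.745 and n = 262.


log2|A_typical| = nH = 262 * 0.745 = 195.19, so |A_typical| ~ 2^195.19 = 5.729e+58

5.729e+58


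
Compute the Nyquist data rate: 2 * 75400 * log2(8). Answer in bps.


Rate = 2 * B * log2(M) = 2 * 75400 * 3.0 = 452400.0

452400.0 bps


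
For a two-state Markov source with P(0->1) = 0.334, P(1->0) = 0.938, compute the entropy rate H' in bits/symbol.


Stationary distribution: pi_0 = p10/(p01+p10) = 0.7374, pi_1 = 0.2626. Entropy rate H' = pi_0*H(p01) + pi_1*H(p10) = 0.7374*0.919 + 0.2626*0.3353 = 0.7657

0.7657 bits/symbol


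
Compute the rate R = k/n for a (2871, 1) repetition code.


Rate = k/n = 1/2871

1/2871


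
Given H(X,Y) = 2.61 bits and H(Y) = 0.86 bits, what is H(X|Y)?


H(X|Y) = H(X,Y) - H(Y) = 2.61 - 0.86 = 1.75

1.75 bits


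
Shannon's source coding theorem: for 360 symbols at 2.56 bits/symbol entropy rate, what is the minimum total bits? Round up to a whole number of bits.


Minimum bits >= n * H = 360 * 2.56 = 921.6, rounded up to a whole number of bits = 922

922 bits


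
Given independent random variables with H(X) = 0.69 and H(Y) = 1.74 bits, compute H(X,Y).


For independent variables, H(X,Y) = H(X) + H(Y) = 0.69 + 1.74 = 2.43

2.43 bits


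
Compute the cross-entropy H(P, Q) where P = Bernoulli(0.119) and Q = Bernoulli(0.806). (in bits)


H(P,Q) = -p*log2(q) - (1-p)*log2(1-q). -0.119*log2(0.806) = 0.037027; -0.881*log2(0.194) = 2.084333. H(P,Q) = 0.037027 + 2.084333 = 2.1214

2.1214 bits


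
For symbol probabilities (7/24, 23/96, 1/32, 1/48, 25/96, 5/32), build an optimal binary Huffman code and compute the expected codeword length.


Huffman construction (repeatedly merge the two least-probable nodes; each merge adds 1 bit to every symbol beneath it): 1/48 + 1/32 = 5/96; 5/96 + 5/32 = 5/24; 5/24 + 23/96 = 43/96; 25/96 + 7/24 = 53/96; 43/96 + 53/96 = 1. Resulting codeword lengths (in the order the probabilities were given): (2, 2, 4, 4, 2, 3). L_avg = sum(p_i * l_i) = 7/24*2 + 23/96*2 + 1/32*4 + 1/48*4 + 25/96*2 + 5/32*3 = 217/96 = 2.2604

2.2604 bits


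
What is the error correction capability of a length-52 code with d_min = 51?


Correction capability = floor((d-1)/2) = floor((51-1)/2) = 25

25 errors


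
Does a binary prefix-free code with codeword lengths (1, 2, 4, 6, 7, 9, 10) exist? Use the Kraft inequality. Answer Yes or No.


Kraft sum = sum(2^(-l_i)) = 0.8389, need <= 1. Result: satisfied (a binary prefix-free code with these lengths exists)

Yes


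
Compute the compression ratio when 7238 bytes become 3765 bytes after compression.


Ratio = original / compressed = 7238 / 3765 = 1.9224

1.9224


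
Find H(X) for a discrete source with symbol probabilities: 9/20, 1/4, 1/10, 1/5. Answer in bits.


H = -sum(p_i * log2(p_i)). Terms: -(9/20)*log2(9/20) = 0.518401; -(1/4)*log2(1/4) = 0.500000; -(1/10)*log2(1/10) = 0.332193; -(1/5)*log2(1/5) = 0.464386. H = 0.518401 + 0.500000 + 0.332193 + 0.464386 = 1.815

1.815 bits


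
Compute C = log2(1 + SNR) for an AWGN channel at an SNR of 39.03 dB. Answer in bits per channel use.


SNR_linear = 10^(39.03/10) = 7998.3426; C = log2(1 + SNR_linear) = log2(1 + 7998.3426) = 12.9657

12.9657 bits/channel use


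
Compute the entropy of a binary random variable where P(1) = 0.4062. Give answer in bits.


H = -p*log2(p) - (1-p)*log2(1-p). -0.4062*log2(0.4062) = 0.527954; -0.5938*log2(0.5938) = 0.446509. H = 0.527954 + 0.446509 = 0.9745

0.9745 bits


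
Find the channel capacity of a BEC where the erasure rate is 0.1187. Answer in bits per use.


C = 1 - epsilon = 1 - 0.1187 = 0.8813

0.8813 bits


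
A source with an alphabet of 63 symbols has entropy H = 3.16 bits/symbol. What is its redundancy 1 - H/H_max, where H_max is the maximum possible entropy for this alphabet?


H_max = log2(K) = log2(63) = 5.9773 bits/symbol. Redundancy = 1 - H/H_max = 1 - 3.16/5.9773 = 1 - 0.5287 = 0.4713

0.4713


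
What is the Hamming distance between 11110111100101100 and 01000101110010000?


Count differing positions: ^ . ^ ^ . . ^ . . ^ . ^ ^ ^ ^ . . = 9 differences

9


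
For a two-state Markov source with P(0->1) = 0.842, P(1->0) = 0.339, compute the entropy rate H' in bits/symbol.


Stationary distribution: pi_0 = p10/(p01+p10) = 0.287, pi_1 = 0.713. Entropy rate H' = pi_0*H(p01) + pi_1*H(p10) = 0.287*0.6295 + 0.713*0.9239 = 0.8394

0.8394 bits/symbol


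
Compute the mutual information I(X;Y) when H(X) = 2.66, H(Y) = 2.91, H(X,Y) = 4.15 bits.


I(X;Y) = H(X) + H(Y) - H(X,Y) = 2.66 + 2.91 - 4.15 = 1.42

1.42 bits


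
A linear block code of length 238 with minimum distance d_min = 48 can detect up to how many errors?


Detection capability = d_min - 1 = 48 - 1 = 47

47 errors


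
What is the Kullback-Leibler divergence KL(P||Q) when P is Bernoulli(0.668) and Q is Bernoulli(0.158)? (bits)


KL = p*log2(p/q) + (1-p)*log2((1-p)/(1-q)) = 0.668*log2(0.668/0.158) + 0.332*log2(0.332/0.842) = 0.9436

0.9436 bits


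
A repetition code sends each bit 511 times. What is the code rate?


Rate = k/n = 1/511

1/511


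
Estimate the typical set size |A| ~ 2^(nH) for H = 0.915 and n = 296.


log2|A_typical| = nH = 296 * 0.915 = 270.84, so |A_typical| ~ 2^270.84 = 3.396e+81

3.396e+81


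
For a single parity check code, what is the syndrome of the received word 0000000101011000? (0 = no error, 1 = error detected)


Syndrome = XOR of all bits = 0 XOR 0 XOR 0 XOR 0 XOR 0 XOR 0 XOR 0 XOR 1 XOR 0 XOR 1 XOR 0 XOR 1 XOR 1 XOR 0 XOR 0 XOR 0 = 0

0


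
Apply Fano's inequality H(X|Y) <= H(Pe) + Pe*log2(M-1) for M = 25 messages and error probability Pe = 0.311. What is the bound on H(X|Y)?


H(Pe) = -Pe*log2(Pe) - (1-Pe)*log2(1-Pe) = -0.311*log2(0.311) - 0.689*log2(0.689) = 0.524039 + 0.370285 = 0.8943. Pe*log2(M-1) = 0.311*log2(24) = 1.425923. Bound = H(Pe) + Pe*log2(M-1) = 0.524039 + 0.370285 + 1.425923 = 2.3202

2.3202 bits


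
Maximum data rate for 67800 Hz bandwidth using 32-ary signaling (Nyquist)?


Rate = 2 * B * log2(M) = 2 * 67800 * 5.0 = 678000.0

678000.0 bps


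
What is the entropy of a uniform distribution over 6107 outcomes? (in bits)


H = log2(n) = log2(6107) = 12.5762

12.5762 bits


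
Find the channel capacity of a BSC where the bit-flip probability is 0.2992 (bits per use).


H(p) = -p*log2(p) - (1-p)*log2(1-p) = -0.2992*log2(0.2992) - 0.7008*log2(0.7008) = 0.520853 + 0.359458 = 0.8803. C = 1 - H(p) = 1 - 0.8803 = 0.1197

0.1197 bits


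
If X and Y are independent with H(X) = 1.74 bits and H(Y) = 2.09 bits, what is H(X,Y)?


For independent variables, H(X,Y) = H(X) + H(Y) = 1.74 + 2.09 = 3.83

3.83 bits


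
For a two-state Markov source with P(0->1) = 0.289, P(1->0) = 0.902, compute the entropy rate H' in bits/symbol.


Stationary distribution: pi_0 = p10/(p01+p10) = 0.7573, pi_1 = 0.2427. Entropy rate H' = pi_0*H(p01) + pi_1*H(p10) = 0.7573*0.8674 + 0.2427*0.4626 = 0.7692

0.7692 bits/symbol


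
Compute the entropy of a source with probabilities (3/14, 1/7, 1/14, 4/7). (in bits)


H = -sum(p_i * log2(p_i)). Terms: -(3/14)*log2(3/14) = 0.476227; -(1/7)*log2(1/7) = 0.401051; -(1/14)*log2(1/14) = 0.271954; -(4/7)*log2(4/7) = 0.461346. H = 0.476227 + 0.401051 + 0.271954 + 0.461346 = 1.6106

1.6106 bits


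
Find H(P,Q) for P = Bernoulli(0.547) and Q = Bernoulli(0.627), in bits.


H(P,Q) = -p*log2(q) - (1-p)*log2(1-q). -0.547*log2(0.627) = 0.368384; -0.453*log2(0.373) = 0.644507. H(P,Q) = 0.368384 + 0.644507 = 1.0129

1.0129 bits


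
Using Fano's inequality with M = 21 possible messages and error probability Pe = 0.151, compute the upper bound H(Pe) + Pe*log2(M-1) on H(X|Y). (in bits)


H(Pe) = -Pe*log2(Pe) - (1-Pe)*log2(1-Pe) = -0.151*log2(0.151) - 0.849*log2(0.849) = 0.411834 + 0.200503 = 0.6123. Pe*log2(M-1) = 0.151*log2(20) = 0.652611. Bound = H(Pe) + Pe*log2(M-1) = 0.411834 + 0.200503 + 0.652611 = 1.2649

1.2649 bits


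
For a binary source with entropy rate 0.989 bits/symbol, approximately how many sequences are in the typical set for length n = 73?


log2|A_typical| = nH = 73 * 0.989 = 72.197, so |A_typical| ~ 2^72.197 = 5.413e+21

5.413e+21


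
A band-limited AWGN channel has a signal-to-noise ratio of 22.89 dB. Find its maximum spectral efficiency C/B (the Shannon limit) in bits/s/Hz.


SNR_linear = 10^(22.89/10) = 194.536; C/B = log2(1 + SNR_linear) = log2(1 + 194.536) = 7.6113

7.6113 bits/s/Hz


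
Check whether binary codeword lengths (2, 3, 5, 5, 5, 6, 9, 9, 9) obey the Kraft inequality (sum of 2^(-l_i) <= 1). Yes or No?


Kraft sum = sum(2^(-l_i)) = 0.4902, need <= 1. Result: satisfied (a binary prefix-free code with these lengths exists)

Yes


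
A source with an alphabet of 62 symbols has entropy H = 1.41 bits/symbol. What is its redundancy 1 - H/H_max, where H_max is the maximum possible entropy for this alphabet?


H_max = log2(K) = log2(62) = 5.9542 bits/symbol. Redundancy = 1 - H/H_max = 1 - 1.41/5.9542 = 1 - 0.2368 = 0.7632

0.7632


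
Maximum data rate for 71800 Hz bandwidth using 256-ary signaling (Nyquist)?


Rate = 2 * B * log2(M) = 2 * 71800 * 8.0 = 1148800.0

1148800.0 bps


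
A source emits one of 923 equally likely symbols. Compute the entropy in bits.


H = log2(n) = log2(923) = 9.8502

9.8502 bits


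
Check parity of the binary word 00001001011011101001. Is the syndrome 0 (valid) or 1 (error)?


Syndrome = XOR of all bits = 0 XOR 0 XOR 0 XOR 0 XOR 1 XOR 0 XOR 0 XOR 1 XOR 0 XOR 1 XOR 1 XOR 0 XOR 1 XOR 1 XOR 1 XOR 0 XOR 1 XOR 0 XOR 0 XOR 1 = 1

1


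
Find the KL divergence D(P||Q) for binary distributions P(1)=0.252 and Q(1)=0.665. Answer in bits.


KL = p*log2(p/q) + (1-p)*log2((1-p)/(1-q)) = 0.252*log2(0.252/0.665) + 0.748*log2(0.748/0.335) = 0.5141

0.5141 bits


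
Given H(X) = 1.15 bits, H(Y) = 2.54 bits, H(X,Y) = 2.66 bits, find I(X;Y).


I(X;Y) = H(X) + H(Y) - H(X,Y) = 1.15 + 2.54 - 2.66 = 1.03

1.03 bits


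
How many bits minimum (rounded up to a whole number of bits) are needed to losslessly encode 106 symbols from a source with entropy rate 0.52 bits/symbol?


Minimum bits >= n * H = 106 * 0.52 = 55.12, rounded up to a whole number of bits = 56

56 bits


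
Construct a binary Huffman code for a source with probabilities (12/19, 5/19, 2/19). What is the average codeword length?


Huffman construction (repeatedly merge the two least-probable nodes; each merge adds 1 bit to every symbol beneath it): 2/19 + 5/19 = 7/19; 7/19 + 12/19 = 1. Resulting codeword lengths (in the order the probabilities were given): (1, 2, 2). L_avg = sum(p_i * l_i) = 12/19*1 + 5/19*2 + 2/19*2 = 26/19 = 1.3684

1.3684 bits


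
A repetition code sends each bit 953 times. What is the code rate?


Rate = k/n = 1/953

1/953


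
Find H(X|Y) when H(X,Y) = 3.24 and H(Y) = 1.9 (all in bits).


H(X|Y) = H(X,Y) - H(Y) = 3.24 - 1.9 = 1.34

1.34 bits


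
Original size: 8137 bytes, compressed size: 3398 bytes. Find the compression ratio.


Ratio = original / compressed = 8137 / 3398 = 2.3946

2.3946


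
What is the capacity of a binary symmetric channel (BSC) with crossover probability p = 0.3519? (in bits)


H(p) = -p*log2(p) - (1-p)*log2(1-p) = -0.3519*log2(0.3519) - 0.6481*log2(0.6481) = 0.530230 + 0.405524 = 0.9358. C = 1 - H(p) = 1 - 0.9358 = 0.0642

0.0642 bits


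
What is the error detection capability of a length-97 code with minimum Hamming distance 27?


Detection capability = d_min - 1 = 27 - 1 = 26

26 errors


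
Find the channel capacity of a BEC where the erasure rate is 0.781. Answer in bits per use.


C = 1 - epsilon = 1 - 0.781 = 0.219

0.219 bits


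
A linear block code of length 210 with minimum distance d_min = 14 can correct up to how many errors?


Correction capability = floor((d-1)/2) = floor((14-1)/2) = 6

6 errors


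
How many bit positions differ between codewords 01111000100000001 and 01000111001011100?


Count differing positions: . . ^ ^ ^ ^ ^ ^ ^ . ^ . ^ ^ ^ . ^ = 12 differences

12


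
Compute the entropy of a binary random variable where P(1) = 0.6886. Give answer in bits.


H = -p*log2(p) - (1-p)*log2(1-p). -0.6886*log2(0.6886) = 0.370647; -0.3114*log2(0.3114) = 0.524136. H = 0.370647 + 0.524136 = 0.8948

0.8948 bits


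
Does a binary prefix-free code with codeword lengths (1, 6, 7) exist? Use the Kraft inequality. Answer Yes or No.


Kraft sum = sum(2^(-l_i)) = 0.5234, need <= 1. Result: satisfied (a binary prefix-free code with these lengths exists)

Yes


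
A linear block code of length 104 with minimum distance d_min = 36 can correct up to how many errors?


Correction capability = floor((d-1)/2) = floor((36-1)/2) = 17

17 errors


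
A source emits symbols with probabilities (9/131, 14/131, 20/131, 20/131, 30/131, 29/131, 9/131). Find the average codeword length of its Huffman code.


Huffman construction (repeatedly merge the two least-probable nodes; each merge adds 1 bit to every symbol beneath it): 9/131 + 9/131 = 18/131; 14/131 + 18/131 = 32/131; 20/131 + 20/131 = 40/131; 29/131 + 30/131 = 59/131; 32/131 + 40/131 = 72/131; 59/131 + 72/131 = 1. Resulting codeword lengths (in the order the probabilities were given): (4, 3, 3, 3, 2, 2, 4). L_avg = sum(p_i * l_i) = 9/131*4 + 14/131*3 + 20/131*3 + 20/131*3 + 30/131*2 + 29/131*2 + 9/131*4 = 352/131 = 2.687

2.687 bits


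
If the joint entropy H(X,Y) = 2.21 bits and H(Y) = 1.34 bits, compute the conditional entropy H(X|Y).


H(X|Y) = H(X,Y) - H(Y) = 2.21 - 1.34 = 0.87

0.87 bits


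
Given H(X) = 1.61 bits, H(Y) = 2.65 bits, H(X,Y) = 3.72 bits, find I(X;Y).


I(X;Y) = H(X) + H(Y) - H(X,Y) = 1.61 + 2.65 - 3.72 = 0.54

0.54 bits


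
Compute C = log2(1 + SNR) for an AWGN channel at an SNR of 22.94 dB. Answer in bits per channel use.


SNR_linear = 10^(22.94/10) = 196.7886; C = log2(1 + SNR_linear) = log2(1 + 196.7886) = 7.6278

7.6278 bits/channel use


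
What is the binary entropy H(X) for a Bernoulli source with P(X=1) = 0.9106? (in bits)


H = -p*log2(p) - (1-p)*log2(1-p). -0.9106*log2(0.9106) = 0.123032; -0.0894*log2(0.0894) = 0.311432. H = 0.123032 + 0.311432 = 0.4345

0.4345 bits


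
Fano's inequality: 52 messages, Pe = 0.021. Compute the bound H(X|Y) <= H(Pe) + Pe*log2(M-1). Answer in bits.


H(Pe) = -Pe*log2(Pe) - (1-Pe)*log2(1-Pe) = -0.021*log2(0.021) - 0.979*log2(0.979) = 0.117043 + 0.029976 = 0.147. Pe*log2(M-1) = 0.021*log2(51) = 0.119121. Bound = H(Pe) + Pe*log2(M-1) = 0.117043 + 0.029976 + 0.119121 = 0.2661

0.2661 bits


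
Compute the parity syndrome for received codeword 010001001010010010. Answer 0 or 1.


Syndrome = XOR of all bits = 0 XOR 1 XOR 0 XOR 0 XOR 0 XOR 1 XOR 0 XOR 0 XOR 1 XOR 0 XOR 1 XOR 0 XOR 0 XOR 1 XOR 0 XOR 0 XOR 1 XOR 0 = 0

0


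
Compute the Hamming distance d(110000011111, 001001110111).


Count differing positions: ^ ^ ^ . . ^ ^ . ^ . . . = 6 differences

6


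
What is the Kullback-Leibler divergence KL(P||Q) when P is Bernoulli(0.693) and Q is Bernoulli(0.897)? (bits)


KL = p*log2(p/q) + (1-p)*log2((1-p)/(1-q)) = 0.693*log2(0.693/0.897) + 0.307*log2(0.307/0.103) = 0.2257

0.2257 bits


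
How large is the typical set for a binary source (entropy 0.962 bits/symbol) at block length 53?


log2|A_typical| = nH = 53 * 0.962 = 50.986, so |A_typical| ~ 2^50.986 = 2.230e+15

2.230e+15


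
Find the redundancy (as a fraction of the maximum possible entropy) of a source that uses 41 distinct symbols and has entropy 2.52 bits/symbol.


H_max = log2(K) = log2(41) = 5.3576 bits/symbol. Redundancy = 1 - H/H_max = 1 - 2.52/5.3576 = 1 - 0.4704 = 0.5296

0.5296


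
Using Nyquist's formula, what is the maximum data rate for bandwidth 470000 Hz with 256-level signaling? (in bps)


Rate = 2 * B * log2(M) = 2 * 470000 * 8.0 = 7520000.0

7520000.0 bps


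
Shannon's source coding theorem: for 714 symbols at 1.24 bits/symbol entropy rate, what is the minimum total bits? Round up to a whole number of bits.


Minimum bits >= n * H = 714 * 1.24 = 885.36, rounded up to a whole number of bits = 886

886 bits


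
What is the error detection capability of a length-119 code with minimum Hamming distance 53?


Detection capability = d_min - 1 = 53 - 1 = 52

52 errors


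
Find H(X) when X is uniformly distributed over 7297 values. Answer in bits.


H = log2(n) = log2(7297) = 12.8331

12.8331 bits


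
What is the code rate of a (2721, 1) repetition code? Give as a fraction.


Rate = k/n = 1/2721

1/2721


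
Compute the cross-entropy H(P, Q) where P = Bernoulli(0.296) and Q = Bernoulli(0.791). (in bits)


H(P,Q) = -p*log2(q) - (1-p)*log2(1-q). -0.296*log2(0.791) = 0.100122; -0.704*log2(0.209) = 1.589931. H(P,Q) = 0.100122 + 1.589931 = 1.6901

1.6901 bits


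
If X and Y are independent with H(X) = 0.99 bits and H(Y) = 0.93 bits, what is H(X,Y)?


For independent variables, H(X,Y) = H(X) + H(Y) = 0.99 + 0.93 = 1.92

1.92 bits


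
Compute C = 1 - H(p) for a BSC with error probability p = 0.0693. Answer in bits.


H(p) = -p*log2(p) - (1-p)*log2(1-p) = -0.0693*log2(0.0693) - 0.9307*log2(0.9307) = 0.266874 + 0.096432 = 0.3633. C = 1 - H(p) = 1 - 0.3633 = 0.6367

0.6367 bits


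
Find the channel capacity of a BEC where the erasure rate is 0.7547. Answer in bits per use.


C = 1 - epsilon = 1 - 0.7547 = 0.2453

0.2453 bits


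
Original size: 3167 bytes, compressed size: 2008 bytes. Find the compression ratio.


Ratio = original / compressed = 3167 / 2008 = 1.5772

1.5772


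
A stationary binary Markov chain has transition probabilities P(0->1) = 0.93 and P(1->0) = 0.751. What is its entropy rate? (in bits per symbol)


Stationary distribution: pi_0 = p10/(p01+p10) = 0.4468, pi_1 = 0.5532. Entropy rate H' = pi_0*H(p01) + pi_1*H(p10) = 0.4468*0.3659 + 0.5532*0.8097 = 0.6114

0.6114 bits/symbol


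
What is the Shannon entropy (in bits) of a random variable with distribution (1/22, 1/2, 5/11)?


H = -sum(p_i * log2(p_i)). Terms: -(1/22)*log2(1/22) = 0.202701; -(1/2)*log2(1/2) = 0.500000; -(5/11)*log2(5/11) = 0.517047. H = 0.202701 + 0.500000 + 0.517047 = 1.2197

1.2197 bits


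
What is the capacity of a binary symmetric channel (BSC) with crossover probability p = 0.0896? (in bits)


H(p) = -p*log2(p) - (1-p)*log2(1-p) = -0.0896*log2(0.0896) - 0.9104*log2(0.9104) = 0.311840 + 0.123293 = 0.4351. C = 1 - H(p) = 1 - 0.4351 = 0.5649

0.5649 bits


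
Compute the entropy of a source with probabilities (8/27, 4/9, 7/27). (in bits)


H = -sum(p_i * log2(p_i)). Terms: -(8/27)*log2(8/27) = 0.519967; -(4/9)*log2(4/9) = 0.519967; -(7/27)*log2(7/27) = 0.504916. H = 0.519967 + 0.519967 + 0.504916 = 1.5448

1.5448 bits


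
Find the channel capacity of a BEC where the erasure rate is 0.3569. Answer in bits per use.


C = 1 - epsilon = 1 - 0.3569 = 0.6431

0.6431 bits


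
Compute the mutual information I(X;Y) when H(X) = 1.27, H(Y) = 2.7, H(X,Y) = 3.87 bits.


I(X;Y) = H(X) + H(Y) - H(X,Y) = 1.27 + 2.7 - 3.87 = 0.1

0.1 bits


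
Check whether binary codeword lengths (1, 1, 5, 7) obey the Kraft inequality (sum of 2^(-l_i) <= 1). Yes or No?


Kraft sum = sum(2^(-l_i)) = 1.0391, need <= 1. Result: violated (a binary prefix-free code with these lengths cannot exist)

No


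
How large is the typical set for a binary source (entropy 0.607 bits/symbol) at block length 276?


log2|A_typical| = nH = 276 * 0.607 = 167.532, so |A_typical| ~ 2^167.532 = 2.705e+50

2.705e+50


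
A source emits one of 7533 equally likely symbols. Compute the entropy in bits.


H = log2(n) = log2(7533) = 12.879

12.879 bits


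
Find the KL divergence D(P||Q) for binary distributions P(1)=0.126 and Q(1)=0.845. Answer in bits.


KL = p*log2(p/q) + (1-p)*log2((1-p)/(1-q)) = 0.126*log2(0.126/0.845) + 0.874*log2(0.874/0.155) = 1.835

1.835 bits


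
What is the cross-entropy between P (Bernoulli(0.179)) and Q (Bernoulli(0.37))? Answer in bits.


H(P,Q) = -p*log2(q) - (1-p)*log2(1-q). -0.179*log2(0.37) = 0.256758; -0.821*log2(0.63) = 0.547259. H(P,Q) = 0.256758 + 0.547259 = 0.804

0.804 bits


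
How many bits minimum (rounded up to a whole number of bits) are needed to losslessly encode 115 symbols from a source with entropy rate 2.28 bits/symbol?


Minimum bits >= n * H = 115 * 2.28 = 262.2, rounded up to a whole number of bits = 263

263 bits


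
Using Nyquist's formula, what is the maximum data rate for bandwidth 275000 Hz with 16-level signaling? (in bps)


Rate = 2 * B * log2(M) = 2 * 275000 * 4.0 = 2200000.0

2200000.0 bps


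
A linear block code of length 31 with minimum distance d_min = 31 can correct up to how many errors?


Correction capability = floor((d-1)/2) = floor((31-1)/2) = 15

15 errors


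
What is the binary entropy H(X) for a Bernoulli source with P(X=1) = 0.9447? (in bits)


H = -p*log2(p) - (1-p)*log2(1-p). -0.9447*log2(0.9447) = 0.077533; -0.0553*log2(0.0553) = 0.230965. H = 0.077533 + 0.230965 = 0.3085

0.3085 bits


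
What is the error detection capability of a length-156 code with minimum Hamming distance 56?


Detection capability = d_min - 1 = 56 - 1 = 55

55 errors


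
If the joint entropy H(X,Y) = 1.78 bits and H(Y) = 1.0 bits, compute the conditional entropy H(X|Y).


H(X|Y) = H(X,Y) - H(Y) = 1.78 - 1.0 = 0.78

0.78 bits


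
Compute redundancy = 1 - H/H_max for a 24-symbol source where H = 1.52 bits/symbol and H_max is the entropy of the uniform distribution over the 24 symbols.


H_max = log2(K) = log2(24) = 4.585 bits/symbol. Redundancy = 1 - H/H_max = 1 - 1.52/4.585 = 1 - 0.3315 = 0.6685

0.6685


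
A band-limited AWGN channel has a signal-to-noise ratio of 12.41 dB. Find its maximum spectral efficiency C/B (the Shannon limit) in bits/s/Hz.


SNR_linear = 10^(12.41/10) = 17.4181; C/B = log2(1 + SNR_linear) = log2(1 + 17.4181) = 4.203

4.203 bits/s/Hz


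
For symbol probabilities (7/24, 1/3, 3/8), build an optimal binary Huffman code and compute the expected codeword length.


Huffman construction (repeatedly merge the two least-probable nodes; each merge adds 1 bit to every symbol beneath it): 7/24 + 1/3 = 5/8; 3/8 + 5/8 = 1. Resulting codeword lengths (in the order the probabilities were given): (2, 2, 1). L_avg = sum(p_i * l_i) = 7/24*2 + 1/3*2 + 3/8*1 = 13/8 = 1.625

1.625 bits


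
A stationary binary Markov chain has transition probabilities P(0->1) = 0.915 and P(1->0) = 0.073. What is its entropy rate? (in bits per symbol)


Stationary distribution: pi_0 = p10/(p01+p10) = 0.0739, pi_1 = 0.9261. Entropy rate H' = pi_0*H(p01) + pi_1*H(p10) = 0.0739*0.4196 + 0.9261*0.377 = 0.3802

0.3802 bits/symbol


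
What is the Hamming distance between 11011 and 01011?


Count differing positions: ^ . . . . = 1 differences

1


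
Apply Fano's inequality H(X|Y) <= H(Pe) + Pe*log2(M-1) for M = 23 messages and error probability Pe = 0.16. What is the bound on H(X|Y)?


H(Pe) = -Pe*log2(Pe) - (1-Pe)*log2(1-Pe) = -0.16*log2(0.16) - 0.84*log2(0.84) = 0.423017 + 0.211293 = 0.6343. Pe*log2(M-1) = 0.16*log2(22) = 0.713509. Bound = H(Pe) + Pe*log2(M-1) = 0.423017 + 0.211293 + 0.713509 = 1.3478

1.3478 bits


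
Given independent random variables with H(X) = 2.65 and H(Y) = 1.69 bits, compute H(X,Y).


For independent variables, H(X,Y) = H(X) + H(Y) = 2.65 + 1.69 = 4.34

4.34 bits


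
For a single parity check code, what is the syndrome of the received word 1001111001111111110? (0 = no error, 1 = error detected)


Syndrome = XOR of all bits = 1 XOR 0 XOR 0 XOR 1 XOR 1 XOR 1 XOR 1 XOR 0 XOR 0 XOR 1 XOR 1 XOR 1 XOR 1 XOR 1 XOR 1 XOR 1 XOR 1 XOR 1 XOR 0 = 0

0


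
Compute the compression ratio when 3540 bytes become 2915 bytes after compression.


Ratio = original / compressed = 3540 / 2915 = 1.2144

1.2144


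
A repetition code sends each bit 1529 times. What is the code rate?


Rate = k/n = 1/1529

1/1529


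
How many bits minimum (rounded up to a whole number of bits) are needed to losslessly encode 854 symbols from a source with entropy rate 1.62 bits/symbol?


Minimum bits >= n * H = 854 * 1.62 = 1383.48, rounded up to a whole number of bits = 1384

1384 bits


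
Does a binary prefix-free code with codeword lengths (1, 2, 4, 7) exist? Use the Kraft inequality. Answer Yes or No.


Kraft sum = sum(2^(-l_i)) = 0.8203, need <= 1. Result: satisfied (a binary prefix-free code with these lengths exists)

Yes


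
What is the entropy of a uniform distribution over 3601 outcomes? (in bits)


H = log2(n) = log2(3601) = 11.8142

11.8142 bits


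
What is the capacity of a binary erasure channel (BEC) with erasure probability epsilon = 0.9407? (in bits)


C = 1 - epsilon = 1 - 0.9407 = 0.0593

0.0593 bits


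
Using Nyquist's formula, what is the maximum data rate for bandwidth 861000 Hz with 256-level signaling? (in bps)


Rate = 2 * B * log2(M) = 2 * 861000 * 8.0 = 13776000.0

13776000.0 bps


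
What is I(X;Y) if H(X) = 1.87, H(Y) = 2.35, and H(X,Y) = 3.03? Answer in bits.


I(X;Y) = H(X) + H(Y) - H(X,Y) = 1.87 + 2.35 - 3.03 = 1.19

1.19 bits


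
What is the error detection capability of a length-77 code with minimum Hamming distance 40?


Detection capability = d_min - 1 = 40 - 1 = 39

39 errors


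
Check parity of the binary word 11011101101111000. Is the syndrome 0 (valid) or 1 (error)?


Syndrome = XOR of all bits = 1 XOR 1 XOR 0 XOR 1 XOR 1 XOR 1 XOR 0 XOR 1 XOR 1 XOR 0 XOR 1 XOR 1 XOR 1 XOR 1 XOR 0 XOR 0 XOR 0 = 1

1


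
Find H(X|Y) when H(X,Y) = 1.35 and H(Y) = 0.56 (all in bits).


H(X|Y) = H(X,Y) - H(Y) = 1.35 - 0.56 = 0.79

0.79 bits


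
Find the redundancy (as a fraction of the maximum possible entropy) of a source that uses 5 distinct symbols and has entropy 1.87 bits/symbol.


H_max = log2(K) = log2(5) = 2.3219 bits/symbol. Redundancy = 1 - H/H_max = 1 - 1.87/2.3219 = 1 - 0.8054 = 0.1946

0.1946


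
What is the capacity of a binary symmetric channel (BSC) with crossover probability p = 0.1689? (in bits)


H(p) = -p*log2(p) - (1-p)*log2(1-p) = -0.1689*log2(0.1689) - 0.8311*log2(0.8311) = 0.433357 + 0.221826 = 0.6552. C = 1 - H(p) = 1 - 0.6552 = 0.3448

0.3448 bits


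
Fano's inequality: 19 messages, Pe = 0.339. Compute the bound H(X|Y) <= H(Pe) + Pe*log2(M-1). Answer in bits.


H(Pe) = -Pe*log2(Pe) - (1-Pe)*log2(1-Pe) = -0.339*log2(0.339) - 0.661*log2(0.661) = 0.529058 + 0.394801 = 0.9239. Pe*log2(M-1) = 0.339*log2(18) = 1.413605. Bound = H(Pe) + Pe*log2(M-1) = 0.529058 + 0.394801 + 1.413605 = 2.3375

2.3375 bits


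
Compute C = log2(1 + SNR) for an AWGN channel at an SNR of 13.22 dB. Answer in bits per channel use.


SNR_linear = 10^(13.22/10) = 20.9894; C = log2(1 + SNR_linear) = log2(1 + 20.9894) = 4.4587

4.4587 bits/channel use


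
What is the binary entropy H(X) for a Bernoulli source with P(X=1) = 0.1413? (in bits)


H = -p*log2(p) - (1-p)*log2(1-p). -0.1413*log2(0.1413) = 0.398913; -0.8587*log2(0.8587) = 0.188720. H = 0.398913 + 0.188720 = 0.5876

0.5876 bits


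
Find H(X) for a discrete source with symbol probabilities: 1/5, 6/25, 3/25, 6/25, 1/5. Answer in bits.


H = -sum(p_i * log2(p_i)). Terms: -(1/5)*log2(1/5) = 0.464386; -(6/25)*log2(6/25) = 0.494134; -(3/25)*log2(3/25) = 0.367067; -(6/25)*log2(6/25) = 0.494134; -(1/5)*log2(1/5) = 0.464386. H = 0.464386 + 0.494134 + 0.367067 + 0.494134 + 0.464386 = 2.2841

2.2841 bits


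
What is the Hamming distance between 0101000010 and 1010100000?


Count differing positions: ^ ^ ^ ^ ^ . . . ^ . = 6 differences

6


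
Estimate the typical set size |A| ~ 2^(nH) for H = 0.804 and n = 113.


log2|A_typical| = nH = 113 * 0.804 = 90.852, so |A_typical| ~ 2^90.852 = 2.234e+27

2.234e+27


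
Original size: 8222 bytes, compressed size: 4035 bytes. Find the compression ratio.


Ratio = original / compressed = 8222 / 4035 = 2.0377

2.0377


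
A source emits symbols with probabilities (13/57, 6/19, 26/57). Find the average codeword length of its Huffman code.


Huffman construction (repeatedly merge the two least-probable nodes; each merge adds 1 bit to every symbol beneath it): 13/57 + 6/19 = 31/57; 26/57 + 31/57 = 1. Resulting codeword lengths (in the order the probabilities were given): (2, 2, 1). L_avg = sum(p_i * l_i) = 13/57*2 + 6/19*2 + 26/57*1 = 88/57 = 1.5439

1.5439 bits


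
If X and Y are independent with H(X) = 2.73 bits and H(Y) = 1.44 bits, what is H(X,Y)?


For independent variables, H(X,Y) = H(X) + H(Y) = 2.73 + 1.44 = 4.17

4.17 bits
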